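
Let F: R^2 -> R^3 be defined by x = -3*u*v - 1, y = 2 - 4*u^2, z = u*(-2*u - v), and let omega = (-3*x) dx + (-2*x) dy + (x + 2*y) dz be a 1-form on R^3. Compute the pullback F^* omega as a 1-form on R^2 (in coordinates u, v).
F^* omega = (32*u^3 - 28*u^2*v - 24*u*v^2 - 28*u - 12*v) du + (4*u*(2*u^2 - 6*u*v - 3)) dv

Using F^*(f dg) = (f ∘ F) d(g ∘ F), substitute each coordinate x_i by F_i(u, v) in f_i, and replace dx_i by d F_i = (∂F_i/∂u) du + (∂F_i/∂v) dv.
  For the x component: f_1(F) = 9*u*v + 3; d F_1 = (-3*v) du + (-3*u) dv
  For the y component: f_2(F) = 6*u*v + 2; d F_2 = (-8*u) du + (0) dv
  For the z component: f_3(F) = -8*u^2 - 3*u*v + 3; d F_3 = (-4*u - v) du + (-u) dv
Combining and collecting du, dv coefficients:
  coeff of du: 32*u^3 - 28*u^2*v - 24*u*v^2 - 28*u - 12*v
  coeff of dv: 4*u*(2*u^2 - 6*u*v - 3)
F^* omega = (32*u^3 - 28*u^2*v - 24*u*v^2 - 28*u - 12*v) du + (4*u*(2*u^2 - 6*u*v - 3)) dv.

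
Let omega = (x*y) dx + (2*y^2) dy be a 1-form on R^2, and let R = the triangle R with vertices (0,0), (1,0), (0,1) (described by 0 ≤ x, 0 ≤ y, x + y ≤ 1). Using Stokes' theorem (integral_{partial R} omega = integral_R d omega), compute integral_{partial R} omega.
integral_(partial R) omega = -1/6

Stokes: integral_partial_R omega = integral_R d omega with d omega = (∂Q/∂x - ∂P/∂y) dx ∧ dy.
  ∂Q/∂x = 0
  ∂P/∂y = x
  integrand = ∂Q/∂x - ∂P/∂y = -x.
Integrating over R: integral_0^1 integral_0^{1-x} (-x) dy dx = -1/6.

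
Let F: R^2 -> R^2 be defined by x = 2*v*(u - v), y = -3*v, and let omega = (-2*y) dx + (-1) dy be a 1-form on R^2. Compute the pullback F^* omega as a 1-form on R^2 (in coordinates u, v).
F^* omega = (12*v^2) du + (12*u*v - 24*v^2 + 3) dv

Using F^*(f dg) = (f ∘ F) d(g ∘ F), substitute each coordinate x_i by F_i(u, v) in f_i, and replace dx_i by d F_i = (∂F_i/∂u) du + (∂F_i/∂v) dv.
  For the x component: f_1(F) = 6*v; d F_1 = (2*v) du + (2*u - 4*v) dv
  For the y component: f_2(F) = -1; d F_2 = (0) du + (-3) dv
Combining and collecting du, dv coefficients:
  coeff of du: 12*v^2
  coeff of dv: 12*u*v - 24*v^2 + 3
F^* omega = (12*v^2) du + (12*u*v - 24*v^2 + 3) dv.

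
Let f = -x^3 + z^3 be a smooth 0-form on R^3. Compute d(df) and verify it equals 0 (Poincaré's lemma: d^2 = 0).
d(df) = 0

Step 1: df = sum_i (∂f/∂x_i) dx_i = (-3*x^2) dx + (0) dy + (3*z^2) dz.
Step 2: Apply d again. Using the 1-form formula, the coefficient of dx ∧ dy in d(df) is ∂^2 f/∂x ∂y - ∂^2 f/∂y ∂x = (0) - (0) = 0 (equality of mixed partials for smooth f).
Similarly for dx ∧ dz and dy ∧ dz — all coefficients vanish. So d(df) = 0.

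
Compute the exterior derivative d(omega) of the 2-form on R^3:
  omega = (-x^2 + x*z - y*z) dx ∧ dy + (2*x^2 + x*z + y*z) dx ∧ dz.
d(omega) = (x - y - z) dx ∧ dy ∧ dz

For a 2-form omega = sum_{i<j} g_{ij} dx_i ∧ dx_j, the exterior derivative is
  d(omega) = sum_{i<j} d(g_{ij}) ∧ dx_i ∧ dx_j = sum_{i<j, k} (∂g_{ij}/∂x_k) dx_k ∧ dx_i ∧ dx_j.
Expand each term, using dx_k ∧ dx_i ∧ dx_j = sgn(permutation) dx_{(a)} ∧ dx_{(b)} ∧ dx_{(c)} with (a < b < c) sorted:
  d(-x^2 + x*z - y*z) includes (∂/∂z)(-x^2 + x*z - y*z) dz = (x - y) dz, which multiplied by dx ∧ dy gives (x - y) dx ∧ dy ∧ dz
  d(2*x^2 + x*z + y*z) includes (∂/∂y)(2*x^2 + x*z + y*z) dy = (z) dy, which multiplied by dx ∧ dz gives (-z) dx ∧ dy ∧ dz
Collecting like 3-forms: d(omega) = (x - y - z) dx ∧ dy ∧ dz.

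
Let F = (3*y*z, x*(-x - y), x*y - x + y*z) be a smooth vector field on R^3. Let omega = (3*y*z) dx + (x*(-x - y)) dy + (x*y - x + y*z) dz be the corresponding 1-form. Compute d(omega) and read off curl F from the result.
d(omega) = (x + z) dy ∧ dz + (2*y + 1) dz ∧ dx + (-2*x - y - 3*z) dx ∧ dy; curl F = (x + z, 2*y + 1, -2*x - y - 3*z)

d omega = sum_{i<j} (∂f_j/∂x_i - ∂f_i/∂x_j) dx_i ∧ dx_j. Under the identification (dy ∧ dz, dz ∧ dx, dx ∧ dy) ↔ (e_x, e_y, e_z), the coefficients are exactly the components of curl F. Compute:
  ∂R/∂y - ∂Q/∂z = (x + z) - (0) = x + z
  ∂P/∂z - ∂R/∂x = (3*y) - (y - 1) = 2*y + 1
  ∂Q/∂x - ∂P/∂y = (-2*x - y) - (3*z) = -2*x - y - 3*z.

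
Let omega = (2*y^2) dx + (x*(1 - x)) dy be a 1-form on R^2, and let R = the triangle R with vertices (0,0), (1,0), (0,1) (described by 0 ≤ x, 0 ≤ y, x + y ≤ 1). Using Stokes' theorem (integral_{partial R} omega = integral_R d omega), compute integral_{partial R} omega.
integral_(partial R) omega = -1/2

Stokes: integral_partial_R omega = integral_R d omega with d omega = (∂Q/∂x - ∂P/∂y) dx ∧ dy.
  ∂Q/∂x = 1 - 2*x
  ∂P/∂y = 4*y
  integrand = ∂Q/∂x - ∂P/∂y = -2*x - 4*y + 1.
Integrating over R: integral_0^1 integral_0^{1-x} (-2*x - 4*y + 1) dy dx = -1/2.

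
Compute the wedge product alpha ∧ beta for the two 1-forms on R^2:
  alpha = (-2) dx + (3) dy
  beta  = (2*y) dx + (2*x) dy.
alpha ∧ beta = (-4*x - 6*y) dx ∧ dy

Distribute the wedge, using dx_i ∧ dx_j = -dx_j ∧ dx_i and dx_i ∧ dx_i = 0. For each pair (i, j) with i < j, the coefficient of dx_i ∧ dx_j in alpha ∧ beta is (alpha_i * beta_j - alpha_j * beta_i). Collecting: alpha ∧ beta = (-4*x - 6*y) dx ∧ dy.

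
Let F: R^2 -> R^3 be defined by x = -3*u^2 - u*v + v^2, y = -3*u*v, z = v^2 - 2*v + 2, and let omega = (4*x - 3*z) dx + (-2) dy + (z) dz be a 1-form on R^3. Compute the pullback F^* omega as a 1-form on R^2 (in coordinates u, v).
F^* omega = (72*u^3 + 36*u^2*v - 2*u*v^2 - 36*u*v + 36*u - v^3 - 6*v^2 + 12*v) du + (12*u^3 - 20*u^2*v - 9*u*v^2 - 6*u*v + 12*u + 4*v^3 + 6*v^2 - 4*v - 4) dv

Using F^*(f dg) = (f ∘ F) d(g ∘ F), substitute each coordinate x_i by F_i(u, v) in f_i, and replace dx_i by d F_i = (∂F_i/∂u) du + (∂F_i/∂v) dv.
  For the x component: f_1(F) = -12*u^2 - 4*u*v + v^2 + 6*v - 6; d F_1 = (-6*u - v) du + (-u + 2*v) dv
  For the y component: f_2(F) = -2; d F_2 = (-3*v) du + (-3*u) dv
  For the z component: f_3(F) = v^2 - 2*v + 2; d F_3 = (0) du + (2*v - 2) dv
Combining and collecting du, dv coefficients:
  coeff of du: 72*u^3 + 36*u^2*v - 2*u*v^2 - 36*u*v + 36*u - v^3 - 6*v^2 + 12*v
  coeff of dv: 12*u^3 - 20*u^2*v - 9*u*v^2 - 6*u*v + 12*u + 4*v^3 + 6*v^2 - 4*v - 4
F^* omega = (72*u^3 + 36*u^2*v - 2*u*v^2 - 36*u*v + 36*u - v^3 - 6*v^2 + 12*v) du + (12*u^3 - 20*u^2*v - 9*u*v^2 - 6*u*v + 12*u + 4*v^3 + 6*v^2 - 4*v - 4) dv.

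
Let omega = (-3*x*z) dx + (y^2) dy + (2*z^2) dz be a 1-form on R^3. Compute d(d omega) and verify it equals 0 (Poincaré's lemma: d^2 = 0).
d(d omega) = 0

Step 1: d omega = sum_{i<j} (∂f_j/∂x_i - ∂f_i/∂x_j) dx_i ∧ dx_j:
  coeff of dx ∧ dy: 0
  coeff of dx ∧ dz: 3*x
  coeff of dy ∧ dz: 0
Step 2: Apply d again to each 2-form coefficient. The only possible 3-form in R^3 is dx ∧ dy ∧ dz, with coefficient
  ∂(coeff of dy∧dz)/∂x - ∂(coeff of dx∧dz)/∂y + ∂(coeff of dx∧dy)/∂z
  = ∂/∂x (0) - ∂/∂y (3*x) + ∂/∂z (0).
Each of these terms simplifies to sums of mixed partials that cancel in pairs. The result is 0 (by equality of mixed partials for smooth functions — Schwarz / Clairaut).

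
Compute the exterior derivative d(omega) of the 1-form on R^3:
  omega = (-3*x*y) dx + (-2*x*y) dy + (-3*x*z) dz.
d(omega) = (3*x - 2*y) dx ∧ dy + (-3*z) dx ∧ dz

For a 1-form omega = sum_i f_i dx_i, the exterior derivative is
  d(omega) = sum_{i < j} (∂f_j/∂x_i - ∂f_i/∂x_j) dx_i ∧ dx_j.
  coefficient of dx ∧ dy: ∂f_2/∂x - ∂f_1/∂y = ∂(-2*x*y)/∂x - ∂(-3*x*y)/∂y = 3*x - 2*y
  coefficient of dx ∧ dz: ∂f_3/∂x - ∂f_1/∂z = ∂(-3*x*z)/∂x - ∂(-3*x*y)/∂z = -3*z
Assembling: d(omega) = (3*x - 2*y) dx ∧ dy + (-3*z) dx ∧ dz.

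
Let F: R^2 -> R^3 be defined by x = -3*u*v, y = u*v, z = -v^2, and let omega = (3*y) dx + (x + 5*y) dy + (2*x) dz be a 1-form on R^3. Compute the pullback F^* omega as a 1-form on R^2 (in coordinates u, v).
F^* omega = (-7*u*v^2) du + (u*v*(-7*u + 12*v)) dv

Using F^*(f dg) = (f ∘ F) d(g ∘ F), substitute each coordinate x_i by F_i(u, v) in f_i, and replace dx_i by d F_i = (∂F_i/∂u) du + (∂F_i/∂v) dv.
  For the x component: f_1(F) = 3*u*v; d F_1 = (-3*v) du + (-3*u) dv
  For the y component: f_2(F) = 2*u*v; d F_2 = (v) du + (u) dv
  For the z component: f_3(F) = -6*u*v; d F_3 = (0) du + (-2*v) dv
Combining and collecting du, dv coefficients:
  coeff of du: -7*u*v^2
  coeff of dv: u*v*(-7*u + 12*v)
F^* omega = (-7*u*v^2) du + (u*v*(-7*u + 12*v)) dv.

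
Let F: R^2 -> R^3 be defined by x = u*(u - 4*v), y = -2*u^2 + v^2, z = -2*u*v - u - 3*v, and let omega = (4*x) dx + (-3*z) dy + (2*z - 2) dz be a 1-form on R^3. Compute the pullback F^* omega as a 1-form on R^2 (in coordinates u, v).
F^* omega = (8*u^3 - 72*u^2*v - 12*u^2 + 72*u*v^2 - 28*u*v + 2*u + 12*v^2 + 10*v + 2) du + (-16*u^3 + 72*u^2*v + 4*u^2 + 12*u*v^2 + 30*u*v + 10*u + 18*v^2 + 18*v + 6) dv

Using F^*(f dg) = (f ∘ F) d(g ∘ F), substitute each coordinate x_i by F_i(u, v) in f_i, and replace dx_i by d F_i = (∂F_i/∂u) du + (∂F_i/∂v) dv.
  For the x component: f_1(F) = 4*u*(u - 4*v); d F_1 = (2*u - 4*v) du + (-4*u) dv
  For the y component: f_2(F) = 6*u*v + 3*u + 9*v; d F_2 = (-4*u) du + (2*v) dv
  For the z component: f_3(F) = -4*u*v - 2*u - 6*v - 2; d F_3 = (-2*v - 1) du + (-2*u - 3) dv
Combining and collecting du, dv coefficients:
  coeff of du: 8*u^3 - 72*u^2*v - 12*u^2 + 72*u*v^2 - 28*u*v + 2*u + 12*v^2 + 10*v + 2
  coeff of dv: -16*u^3 + 72*u^2*v + 4*u^2 + 12*u*v^2 + 30*u*v + 10*u + 18*v^2 + 18*v + 6
F^* omega = (8*u^3 - 72*u^2*v - 12*u^2 + 72*u*v^2 - 28*u*v + 2*u + 12*v^2 + 10*v + 2) du + (-16*u^3 + 72*u^2*v + 4*u^2 + 12*u*v^2 + 30*u*v + 10*u + 18*v^2 + 18*v + 6) dv.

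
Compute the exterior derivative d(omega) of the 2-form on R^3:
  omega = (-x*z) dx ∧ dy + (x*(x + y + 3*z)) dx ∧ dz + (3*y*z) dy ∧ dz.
d(omega) = (-2*x) dx ∧ dy ∧ dz

For a 2-form omega = sum_{i<j} g_{ij} dx_i ∧ dx_j, the exterior derivative is
  d(omega) = sum_{i<j} d(g_{ij}) ∧ dx_i ∧ dx_j = sum_{i<j, k} (∂g_{ij}/∂x_k) dx_k ∧ dx_i ∧ dx_j.
Expand each term, using dx_k ∧ dx_i ∧ dx_j = sgn(permutation) dx_{(a)} ∧ dx_{(b)} ∧ dx_{(c)} with (a < b < c) sorted:
  d(-x*z) includes (∂/∂z)(-x*z) dz = (-x) dz, which multiplied by dx ∧ dy gives (-x) dx ∧ dy ∧ dz
  d(x*(x + y + 3*z)) includes (∂/∂y)(x*(x + y + 3*z)) dy = (x) dy, which multiplied by dx ∧ dz gives (-x) dx ∧ dy ∧ dz
Collecting like 3-forms: d(omega) = (-2*x) dx ∧ dy ∧ dz.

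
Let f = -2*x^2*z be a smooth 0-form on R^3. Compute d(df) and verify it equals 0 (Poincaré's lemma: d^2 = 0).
d(df) = 0

Step 1: df = sum_i (∂f/∂x_i) dx_i = (-4*x*z) dx + (0) dy + (-2*x^2) dz.
Step 2: Apply d again. Using the 1-form formula, the coefficient of dx ∧ dy in d(df) is ∂^2 f/∂x ∂y - ∂^2 f/∂y ∂x = (0) - (0) = 0 (equality of mixed partials for smooth f).
Similarly for dx ∧ dz and dy ∧ dz — all coefficients vanish. So d(df) = 0.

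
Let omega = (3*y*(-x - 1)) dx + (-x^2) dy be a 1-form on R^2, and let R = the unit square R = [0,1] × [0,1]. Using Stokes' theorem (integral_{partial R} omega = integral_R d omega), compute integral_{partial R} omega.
integral_(partial R) omega = 7/2

Stokes: integral_partial_R omega = integral_R d omega with d omega = (∂Q/∂x - ∂P/∂y) dx ∧ dy.
  ∂Q/∂x = -2*x
  ∂P/∂y = -3*x - 3
  integrand = ∂Q/∂x - ∂P/∂y = x + 3.
Integrating over R: integral_0^1 integral_0^1 (x + 3) dx dy = 7/2.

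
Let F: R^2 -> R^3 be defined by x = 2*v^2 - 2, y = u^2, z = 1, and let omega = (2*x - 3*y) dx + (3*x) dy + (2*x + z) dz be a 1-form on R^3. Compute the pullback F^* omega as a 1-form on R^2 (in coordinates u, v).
F^* omega = (12*u*(v^2 - 1)) du + (4*v*(-3*u^2 + 4*v^2 - 4)) dv

Using F^*(f dg) = (f ∘ F) d(g ∘ F), substitute each coordinate x_i by F_i(u, v) in f_i, and replace dx_i by d F_i = (∂F_i/∂u) du + (∂F_i/∂v) dv.
  For the x component: f_1(F) = -3*u^2 + 4*v^2 - 4; d F_1 = (0) du + (4*v) dv
  For the y component: f_2(F) = 6*v^2 - 6; d F_2 = (2*u) du + (0) dv
  For the z component: f_3(F) = 4*v^2 - 3; d F_3 = (0) du + (0) dv
Combining and collecting du, dv coefficients:
  coeff of du: 12*u*(v^2 - 1)
  coeff of dv: 4*v*(-3*u^2 + 4*v^2 - 4)
F^* omega = (12*u*(v^2 - 1)) du + (4*v*(-3*u^2 + 4*v^2 - 4)) dv.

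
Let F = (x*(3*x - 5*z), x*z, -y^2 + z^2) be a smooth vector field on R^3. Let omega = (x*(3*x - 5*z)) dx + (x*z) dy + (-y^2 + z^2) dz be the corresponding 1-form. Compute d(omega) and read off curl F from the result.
d(omega) = (-x - 2*y) dy ∧ dz + (-5*x) dz ∧ dx + (z) dx ∧ dy; curl F = (-x - 2*y, -5*x, z)

d omega = sum_{i<j} (∂f_j/∂x_i - ∂f_i/∂x_j) dx_i ∧ dx_j. Under the identification (dy ∧ dz, dz ∧ dx, dx ∧ dy) ↔ (e_x, e_y, e_z), the coefficients are exactly the components of curl F. Compute:
  ∂R/∂y - ∂Q/∂z = (-2*y) - (x) = -x - 2*y
  ∂P/∂z - ∂R/∂x = (-5*x) - (0) = -5*x
  ∂Q/∂x - ∂P/∂y = (z) - (0) = z.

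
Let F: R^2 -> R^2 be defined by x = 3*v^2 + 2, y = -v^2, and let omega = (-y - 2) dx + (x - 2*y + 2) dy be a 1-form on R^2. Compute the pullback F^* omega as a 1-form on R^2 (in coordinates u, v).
F^* omega = (4*v*(-v^2 - 5)) dv

Using F^*(f dg) = (f ∘ F) d(g ∘ F), substitute each coordinate x_i by F_i(u, v) in f_i, and replace dx_i by d F_i = (∂F_i/∂u) du + (∂F_i/∂v) dv.
  For the x component: f_1(F) = v^2 - 2; d F_1 = (0) du + (6*v) dv
  For the y component: f_2(F) = 5*v^2 + 4; d F_2 = (0) du + (-2*v) dv
Combining and collecting du, dv coefficients:
  coeff of du: 0
  coeff of dv: 4*v*(-v^2 - 5)
F^* omega = (4*v*(-v^2 - 5)) dv.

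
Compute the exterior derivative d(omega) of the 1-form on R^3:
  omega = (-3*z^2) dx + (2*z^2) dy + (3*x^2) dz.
d(omega) = (6*x + 6*z) dx ∧ dz + (-4*z) dy ∧ dz

For a 1-form omega = sum_i f_i dx_i, the exterior derivative is
  d(omega) = sum_{i < j} (∂f_j/∂x_i - ∂f_i/∂x_j) dx_i ∧ dx_j.
  coefficient of dx ∧ dz: ∂f_3/∂x - ∂f_1/∂z = ∂(3*x^2)/∂x - ∂(-3*z^2)/∂z = 6*x + 6*z
  coefficient of dy ∧ dz: ∂f_3/∂y - ∂f_2/∂z = ∂(3*x^2)/∂y - ∂(2*z^2)/∂z = -4*z
Assembling: d(omega) = (6*x + 6*z) dx ∧ dz + (-4*z) dy ∧ dz.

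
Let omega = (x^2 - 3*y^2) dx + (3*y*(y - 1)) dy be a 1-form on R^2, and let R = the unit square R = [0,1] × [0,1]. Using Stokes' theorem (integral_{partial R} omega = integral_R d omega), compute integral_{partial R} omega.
integral_(partial R) omega = 3

Stokes: integral_partial_R omega = integral_R d omega with d omega = (∂Q/∂x - ∂P/∂y) dx ∧ dy.
  ∂Q/∂x = 0
  ∂P/∂y = -6*y
  integrand = ∂Q/∂x - ∂P/∂y = 6*y.
Integrating over R: integral_0^1 integral_0^1 (6*y) dx dy = 3.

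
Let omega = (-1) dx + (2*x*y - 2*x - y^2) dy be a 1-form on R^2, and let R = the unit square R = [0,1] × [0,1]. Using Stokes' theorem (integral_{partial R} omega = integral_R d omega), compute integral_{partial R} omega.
integral_(partial R) omega = -1

Stokes: integral_partial_R omega = integral_R d omega with d omega = (∂Q/∂x - ∂P/∂y) dx ∧ dy.
  ∂Q/∂x = 2*y - 2
  ∂P/∂y = 0
  integrand = ∂Q/∂x - ∂P/∂y = 2*y - 2.
Integrating over R: integral_0^1 integral_0^1 (2*y - 2) dx dy = -1.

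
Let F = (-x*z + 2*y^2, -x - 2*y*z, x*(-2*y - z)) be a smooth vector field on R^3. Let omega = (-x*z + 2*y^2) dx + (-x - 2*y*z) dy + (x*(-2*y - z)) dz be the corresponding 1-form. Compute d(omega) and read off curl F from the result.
d(omega) = (-2*x + 2*y) dy ∧ dz + (-x + 2*y + z) dz ∧ dx + (-4*y - 1) dx ∧ dy; curl F = (-2*x + 2*y, -x + 2*y + z, -4*y - 1)

d omega = sum_{i<j} (∂f_j/∂x_i - ∂f_i/∂x_j) dx_i ∧ dx_j. Under the identification (dy ∧ dz, dz ∧ dx, dx ∧ dy) ↔ (e_x, e_y, e_z), the coefficients are exactly the components of curl F. Compute:
  ∂R/∂y - ∂Q/∂z = (-2*x) - (-2*y) = -2*x + 2*y
  ∂P/∂z - ∂R/∂x = (-x) - (-2*y - z) = -x + 2*y + z
  ∂Q/∂x - ∂P/∂y = (-1) - (4*y) = -4*y - 1.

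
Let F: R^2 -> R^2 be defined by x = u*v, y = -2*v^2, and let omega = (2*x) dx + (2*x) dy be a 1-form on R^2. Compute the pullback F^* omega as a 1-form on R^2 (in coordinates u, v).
F^* omega = (2*u*v^2) du + (2*u*v*(u - 4*v)) dv

Using F^*(f dg) = (f ∘ F) d(g ∘ F), substitute each coordinate x_i by F_i(u, v) in f_i, and replace dx_i by d F_i = (∂F_i/∂u) du + (∂F_i/∂v) dv.
  For the x component: f_1(F) = 2*u*v; d F_1 = (v) du + (u) dv
  For the y component: f_2(F) = 2*u*v; d F_2 = (0) du + (-4*v) dv
Combining and collecting du, dv coefficients:
  coeff of du: 2*u*v^2
  coeff of dv: 2*u*v*(u - 4*v)
F^* omega = (2*u*v^2) du + (2*u*v*(u - 4*v)) dv.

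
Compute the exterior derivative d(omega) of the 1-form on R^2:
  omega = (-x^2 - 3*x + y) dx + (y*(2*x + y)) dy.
d(omega) = (2*y - 1) dx ∧ dy

For a 1-form omega = sum_i f_i dx_i, the exterior derivative is
  d(omega) = sum_{i < j} (∂f_j/∂x_i - ∂f_i/∂x_j) dx_i ∧ dx_j.
  coefficient of dx ∧ dy: ∂f_2/∂x - ∂f_1/∂y = ∂(y*(2*x + y))/∂x - ∂(-x^2 - 3*x + y)/∂y = 2*y - 1
Assembling: d(omega) = (2*y - 1) dx ∧ dy.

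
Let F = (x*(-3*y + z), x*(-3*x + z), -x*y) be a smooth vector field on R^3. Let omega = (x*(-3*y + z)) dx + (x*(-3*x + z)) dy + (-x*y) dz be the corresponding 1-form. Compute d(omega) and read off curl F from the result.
d(omega) = (-2*x) dy ∧ dz + (x + y) dz ∧ dx + (-3*x + z) dx ∧ dy; curl F = (-2*x, x + y, -3*x + z)

d omega = sum_{i<j} (∂f_j/∂x_i - ∂f_i/∂x_j) dx_i ∧ dx_j. Under the identification (dy ∧ dz, dz ∧ dx, dx ∧ dy) ↔ (e_x, e_y, e_z), the coefficients are exactly the components of curl F. Compute:
  ∂R/∂y - ∂Q/∂z = (-x) - (x) = -2*x
  ∂P/∂z - ∂R/∂x = (x) - (-y) = x + y
  ∂Q/∂x - ∂P/∂y = (-6*x + z) - (-3*x) = -3*x + z.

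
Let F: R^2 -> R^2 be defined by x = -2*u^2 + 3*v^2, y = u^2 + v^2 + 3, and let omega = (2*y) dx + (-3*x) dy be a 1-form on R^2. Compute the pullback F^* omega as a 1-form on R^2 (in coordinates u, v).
F^* omega = (2*u*(2*u^2 - 13*v^2 - 12)) du + (6*v*(4*u^2 - v^2 + 6)) dv

Using F^*(f dg) = (f ∘ F) d(g ∘ F), substitute each coordinate x_i by F_i(u, v) in f_i, and replace dx_i by d F_i = (∂F_i/∂u) du + (∂F_i/∂v) dv.
  For the x component: f_1(F) = 2*u^2 + 2*v^2 + 6; d F_1 = (-4*u) du + (6*v) dv
  For the y component: f_2(F) = 6*u^2 - 9*v^2; d F_2 = (2*u) du + (2*v) dv
Combining and collecting du, dv coefficients:
  coeff of du: 2*u*(2*u^2 - 13*v^2 - 12)
  coeff of dv: 6*v*(4*u^2 - v^2 + 6)
F^* omega = (2*u*(2*u^2 - 13*v^2 - 12)) du + (6*v*(4*u^2 - v^2 + 6)) dv.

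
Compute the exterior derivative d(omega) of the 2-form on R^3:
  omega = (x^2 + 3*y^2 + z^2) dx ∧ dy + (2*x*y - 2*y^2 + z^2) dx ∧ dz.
d(omega) = (-2*x + 4*y + 2*z) dx ∧ dy ∧ dz

For a 2-form omega = sum_{i<j} g_{ij} dx_i ∧ dx_j, the exterior derivative is
  d(omega) = sum_{i<j} d(g_{ij}) ∧ dx_i ∧ dx_j = sum_{i<j, k} (∂g_{ij}/∂x_k) dx_k ∧ dx_i ∧ dx_j.
Expand each term, using dx_k ∧ dx_i ∧ dx_j = sgn(permutation) dx_{(a)} ∧ dx_{(b)} ∧ dx_{(c)} with (a < b < c) sorted:
  d(x^2 + 3*y^2 + z^2) includes (∂/∂z)(x^2 + 3*y^2 + z^2) dz = (2*z) dz, which multiplied by dx ∧ dy gives (2*z) dx ∧ dy ∧ dz
  d(2*x*y - 2*y^2 + z^2) includes (∂/∂y)(2*x*y - 2*y^2 + z^2) dy = (2*x - 4*y) dy, which multiplied by dx ∧ dz gives (-2*x + 4*y) dx ∧ dy ∧ dz
Collecting like 3-forms: d(omega) = (-2*x + 4*y + 2*z) dx ∧ dy ∧ dz.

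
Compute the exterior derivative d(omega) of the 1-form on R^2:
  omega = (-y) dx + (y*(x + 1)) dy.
d(omega) = (y + 1) dx ∧ dy

For a 1-form omega = sum_i f_i dx_i, the exterior derivative is
  d(omega) = sum_{i < j} (∂f_j/∂x_i - ∂f_i/∂x_j) dx_i ∧ dx_j.
  coefficient of dx ∧ dy: ∂f_2/∂x - ∂f_1/∂y = ∂(y*(x + 1))/∂x - ∂(-y)/∂y = y + 1
Assembling: d(omega) = (y + 1) dx ∧ dy.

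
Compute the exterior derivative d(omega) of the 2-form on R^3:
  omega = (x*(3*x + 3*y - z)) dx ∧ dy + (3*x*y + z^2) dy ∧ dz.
d(omega) = (-x + 3*y) dx ∧ dy ∧ dz

For a 2-form omega = sum_{i<j} g_{ij} dx_i ∧ dx_j, the exterior derivative is
  d(omega) = sum_{i<j} d(g_{ij}) ∧ dx_i ∧ dx_j = sum_{i<j, k} (∂g_{ij}/∂x_k) dx_k ∧ dx_i ∧ dx_j.
Expand each term, using dx_k ∧ dx_i ∧ dx_j = sgn(permutation) dx_{(a)} ∧ dx_{(b)} ∧ dx_{(c)} with (a < b < c) sorted:
  d(x*(3*x + 3*y - z)) includes (∂/∂z)(x*(3*x + 3*y - z)) dz = (-x) dz, which multiplied by dx ∧ dy gives (-x) dx ∧ dy ∧ dz
  d(3*x*y + z^2) includes (∂/∂x)(3*x*y + z^2) dx = (3*y) dx, which multiplied by dy ∧ dz gives (3*y) dx ∧ dy ∧ dz
Collecting like 3-forms: d(omega) = (-x + 3*y) dx ∧ dy ∧ dz.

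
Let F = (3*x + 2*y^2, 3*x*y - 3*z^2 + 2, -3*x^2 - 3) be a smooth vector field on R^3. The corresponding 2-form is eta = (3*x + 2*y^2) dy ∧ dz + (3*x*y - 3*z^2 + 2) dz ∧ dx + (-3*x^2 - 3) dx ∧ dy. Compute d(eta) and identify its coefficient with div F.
d(eta) = (3*x + 3) dx ∧ dy ∧ dz; div F = 3*x + 3

For a 2-form in R^3 of the form above, applying d gives a 3-form with coefficient ∂P/∂x + ∂Q/∂y + ∂R/∂z:
  ∂P/∂x = 3
  ∂Q/∂y = 3*x
  ∂R/∂z = 0
Sum = 3*x + 3, which is exactly div F.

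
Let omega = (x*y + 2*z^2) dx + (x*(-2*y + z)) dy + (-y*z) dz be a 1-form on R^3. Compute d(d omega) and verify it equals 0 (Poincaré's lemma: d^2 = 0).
d(d omega) = 0

Step 1: d omega = sum_{i<j} (∂f_j/∂x_i - ∂f_i/∂x_j) dx_i ∧ dx_j:
  coeff of dx ∧ dy: -x - 2*y + z
  coeff of dx ∧ dz: -4*z
  coeff of dy ∧ dz: -x - z
Step 2: Apply d again to each 2-form coefficient. The only possible 3-form in R^3 is dx ∧ dy ∧ dz, with coefficient
  ∂(coeff of dy∧dz)/∂x - ∂(coeff of dx∧dz)/∂y + ∂(coeff of dx∧dy)/∂z
  = ∂/∂x (-x - z) - ∂/∂y (-4*z) + ∂/∂z (-x - 2*y + z).
Each of these terms simplifies to sums of mixed partials that cancel in pairs. The result is 0 (by equality of mixed partials for smooth functions — Schwarz / Clairaut).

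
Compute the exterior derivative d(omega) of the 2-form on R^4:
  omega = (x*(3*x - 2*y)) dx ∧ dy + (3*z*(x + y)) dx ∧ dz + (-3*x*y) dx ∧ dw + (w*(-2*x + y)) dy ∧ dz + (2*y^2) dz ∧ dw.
d(omega) = (-2*w - 3*z) dx ∧ dy ∧ dz + (3*x) dx ∧ dy ∧ dw + (-2*x + 5*y) dy ∧ dz ∧ dw

For a 2-form omega = sum_{i<j} g_{ij} dx_i ∧ dx_j, the exterior derivative is
  d(omega) = sum_{i<j} d(g_{ij}) ∧ dx_i ∧ dx_j = sum_{i<j, k} (∂g_{ij}/∂x_k) dx_k ∧ dx_i ∧ dx_j.
Expand each term, using dx_k ∧ dx_i ∧ dx_j = sgn(permutation) dx_{(a)} ∧ dx_{(b)} ∧ dx_{(c)} with (a < b < c) sorted:
  d(3*z*(x + y)) includes (∂/∂y)(3*z*(x + y)) dy = (3*z) dy, which multiplied by dx ∧ dz gives (-3*z) dx ∧ dy ∧ dz
  d(-3*x*y) includes (∂/∂y)(-3*x*y) dy = (-3*x) dy, which multiplied by dx ∧ dw gives (3*x) dx ∧ dy ∧ dw
  d(w*(-2*x + y)) includes (∂/∂x)(w*(-2*x + y)) dx = (-2*w) dx, which multiplied by dy ∧ dz gives (-2*w) dx ∧ dy ∧ dz
  d(w*(-2*x + y)) includes (∂/∂w)(w*(-2*x + y)) dw = (-2*x + y) dw, which multiplied by dy ∧ dz gives (-2*x + y) dy ∧ dz ∧ dw
  d(2*y^2) includes (∂/∂y)(2*y^2) dy = (4*y) dy, which multiplied by dz ∧ dw gives (4*y) dy ∧ dz ∧ dw
Collecting like 3-forms: d(omega) = (-2*w - 3*z) dx ∧ dy ∧ dz + (3*x) dx ∧ dy ∧ dw + (-2*x + 5*y) dy ∧ dz ∧ dw.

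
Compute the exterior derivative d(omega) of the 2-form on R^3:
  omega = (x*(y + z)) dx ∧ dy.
d(omega) = (x) dx ∧ dy ∧ dz

For a 2-form omega = sum_{i<j} g_{ij} dx_i ∧ dx_j, the exterior derivative is
  d(omega) = sum_{i<j} d(g_{ij}) ∧ dx_i ∧ dx_j = sum_{i<j, k} (∂g_{ij}/∂x_k) dx_k ∧ dx_i ∧ dx_j.
Expand each term, using dx_k ∧ dx_i ∧ dx_j = sgn(permutation) dx_{(a)} ∧ dx_{(b)} ∧ dx_{(c)} with (a < b < c) sorted:
  d(x*(y + z)) includes (∂/∂z)(x*(y + z)) dz = (x) dz, which multiplied by dx ∧ dy gives (x) dx ∧ dy ∧ dz
Collecting like 3-forms: d(omega) = (x) dx ∧ dy ∧ dz.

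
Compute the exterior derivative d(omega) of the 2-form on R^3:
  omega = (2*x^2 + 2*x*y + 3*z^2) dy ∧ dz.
d(omega) = (4*x + 2*y) dx ∧ dy ∧ dz

For a 2-form omega = sum_{i<j} g_{ij} dx_i ∧ dx_j, the exterior derivative is
  d(omega) = sum_{i<j} d(g_{ij}) ∧ dx_i ∧ dx_j = sum_{i<j, k} (∂g_{ij}/∂x_k) dx_k ∧ dx_i ∧ dx_j.
Expand each term, using dx_k ∧ dx_i ∧ dx_j = sgn(permutation) dx_{(a)} ∧ dx_{(b)} ∧ dx_{(c)} with (a < b < c) sorted:
  d(2*x^2 + 2*x*y + 3*z^2) includes (∂/∂x)(2*x^2 + 2*x*y + 3*z^2) dx = (4*x + 2*y) dx, which multiplied by dy ∧ dz gives (4*x + 2*y) dx ∧ dy ∧ dz
Collecting like 3-forms: d(omega) = (4*x + 2*y) dx ∧ dy ∧ dz.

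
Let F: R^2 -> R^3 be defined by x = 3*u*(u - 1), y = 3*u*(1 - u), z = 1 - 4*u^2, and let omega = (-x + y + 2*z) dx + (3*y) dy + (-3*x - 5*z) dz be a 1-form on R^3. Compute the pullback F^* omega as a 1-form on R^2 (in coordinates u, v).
F^* omega = (-118*u^3 - 75*u^2 + 61*u - 6) du

Using F^*(f dg) = (f ∘ F) d(g ∘ F), substitute each coordinate x_i by F_i(u, v) in f_i, and replace dx_i by d F_i = (∂F_i/∂u) du + (∂F_i/∂v) dv.
  For the x component: f_1(F) = -14*u^2 + 6*u + 2; d F_1 = (6*u - 3) du + (0) dv
  For the y component: f_2(F) = 9*u*(1 - u); d F_2 = (3 - 6*u) du + (0) dv
  For the z component: f_3(F) = 11*u^2 + 9*u - 5; d F_3 = (-8*u) du + (0) dv
Combining and collecting du, dv coefficients:
  coeff of du: -118*u^3 - 75*u^2 + 61*u - 6
  coeff of dv: 0
F^* omega = (-118*u^3 - 75*u^2 + 61*u - 6) du.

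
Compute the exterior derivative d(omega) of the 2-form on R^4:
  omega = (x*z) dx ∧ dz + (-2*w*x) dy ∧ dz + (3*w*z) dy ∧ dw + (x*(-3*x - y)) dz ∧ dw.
d(omega) = (-2*w) dx ∧ dy ∧ dz + (-3*w - 3*x) dy ∧ dz ∧ dw + (-6*x - y) dx ∧ dz ∧ dw

For a 2-form omega = sum_{i<j} g_{ij} dx_i ∧ dx_j, the exterior derivative is
  d(omega) = sum_{i<j} d(g_{ij}) ∧ dx_i ∧ dx_j = sum_{i<j, k} (∂g_{ij}/∂x_k) dx_k ∧ dx_i ∧ dx_j.
Expand each term, using dx_k ∧ dx_i ∧ dx_j = sgn(permutation) dx_{(a)} ∧ dx_{(b)} ∧ dx_{(c)} with (a < b < c) sorted:
  d(-2*w*x) includes (∂/∂x)(-2*w*x) dx = (-2*w) dx, which multiplied by dy ∧ dz gives (-2*w) dx ∧ dy ∧ dz
  d(-2*w*x) includes (∂/∂w)(-2*w*x) dw = (-2*x) dw, which multiplied by dy ∧ dz gives (-2*x) dy ∧ dz ∧ dw
  d(3*w*z) includes (∂/∂z)(3*w*z) dz = (3*w) dz, which multiplied by dy ∧ dw gives (-3*w) dy ∧ dz ∧ dw
  d(x*(-3*x - y)) includes (∂/∂x)(x*(-3*x - y)) dx = (-6*x - y) dx, which multiplied by dz ∧ dw gives (-6*x - y) dx ∧ dz ∧ dw
  d(x*(-3*x - y)) includes (∂/∂y)(x*(-3*x - y)) dy = (-x) dy, which multiplied by dz ∧ dw gives (-x) dy ∧ dz ∧ dw
Collecting like 3-forms: d(omega) = (-2*w) dx ∧ dy ∧ dz + (-3*w - 3*x) dy ∧ dz ∧ dw + (-6*x - y) dx ∧ dz ∧ dw.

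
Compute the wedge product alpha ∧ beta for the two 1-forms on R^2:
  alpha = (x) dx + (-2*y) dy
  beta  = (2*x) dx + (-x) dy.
alpha ∧ beta = (x*(-x + 4*y)) dx ∧ dy

Distribute the wedge, using dx_i ∧ dx_j = -dx_j ∧ dx_i and dx_i ∧ dx_i = 0. For each pair (i, j) with i < j, the coefficient of dx_i ∧ dx_j in alpha ∧ beta is (alpha_i * beta_j - alpha_j * beta_i). Collecting: alpha ∧ beta = (x*(-x + 4*y)) dx ∧ dy.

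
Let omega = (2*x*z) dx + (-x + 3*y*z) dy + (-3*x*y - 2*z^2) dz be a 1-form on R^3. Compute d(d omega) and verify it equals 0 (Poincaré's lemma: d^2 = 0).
d(d omega) = 0

Step 1: d omega = sum_{i<j} (∂f_j/∂x_i - ∂f_i/∂x_j) dx_i ∧ dx_j:
  coeff of dx ∧ dy: -1
  coeff of dx ∧ dz: -2*x - 3*y
  coeff of dy ∧ dz: -3*x - 3*y
Step 2: Apply d again to each 2-form coefficient. The only possible 3-form in R^3 is dx ∧ dy ∧ dz, with coefficient
  ∂(coeff of dy∧dz)/∂x - ∂(coeff of dx∧dz)/∂y + ∂(coeff of dx∧dy)/∂z
  = ∂/∂x (-3*x - 3*y) - ∂/∂y (-2*x - 3*y) + ∂/∂z (-1).
Each of these terms simplifies to sums of mixed partials that cancel in pairs. The result is 0 (by equality of mixed partials for smooth functions — Schwarz / Clairaut).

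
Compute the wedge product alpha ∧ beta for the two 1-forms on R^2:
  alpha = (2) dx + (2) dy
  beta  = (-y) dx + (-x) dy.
alpha ∧ beta = (-2*x + 2*y) dx ∧ dy

Distribute the wedge, using dx_i ∧ dx_j = -dx_j ∧ dx_i and dx_i ∧ dx_i = 0. For each pair (i, j) with i < j, the coefficient of dx_i ∧ dx_j in alpha ∧ beta is (alpha_i * beta_j - alpha_j * beta_i). Collecting: alpha ∧ beta = (-2*x + 2*y) dx ∧ dy.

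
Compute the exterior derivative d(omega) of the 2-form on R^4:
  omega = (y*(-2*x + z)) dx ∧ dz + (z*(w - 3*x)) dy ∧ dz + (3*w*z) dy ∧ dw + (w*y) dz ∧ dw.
d(omega) = (2*x - 4*z) dx ∧ dy ∧ dz + (-2*w + z) dy ∧ dz ∧ dw

For a 2-form omega = sum_{i<j} g_{ij} dx_i ∧ dx_j, the exterior derivative is
  d(omega) = sum_{i<j} d(g_{ij}) ∧ dx_i ∧ dx_j = sum_{i<j, k} (∂g_{ij}/∂x_k) dx_k ∧ dx_i ∧ dx_j.
Expand each term, using dx_k ∧ dx_i ∧ dx_j = sgn(permutation) dx_{(a)} ∧ dx_{(b)} ∧ dx_{(c)} with (a < b < c) sorted:
  d(y*(-2*x + z)) includes (∂/∂y)(y*(-2*x + z)) dy = (-2*x + z) dy, which multiplied by dx ∧ dz gives (2*x - z) dx ∧ dy ∧ dz
  d(z*(w - 3*x)) includes (∂/∂x)(z*(w - 3*x)) dx = (-3*z) dx, which multiplied by dy ∧ dz gives (-3*z) dx ∧ dy ∧ dz
  d(z*(w - 3*x)) includes (∂/∂w)(z*(w - 3*x)) dw = (z) dw, which multiplied by dy ∧ dz gives (z) dy ∧ dz ∧ dw
  d(3*w*z) includes (∂/∂z)(3*w*z) dz = (3*w) dz, which multiplied by dy ∧ dw gives (-3*w) dy ∧ dz ∧ dw
  d(w*y) includes (∂/∂y)(w*y) dy = (w) dy, which multiplied by dz ∧ dw gives (w) dy ∧ dz ∧ dw
Collecting like 3-forms: d(omega) = (2*x - 4*z) dx ∧ dy ∧ dz + (-2*w + z) dy ∧ dz ∧ dw.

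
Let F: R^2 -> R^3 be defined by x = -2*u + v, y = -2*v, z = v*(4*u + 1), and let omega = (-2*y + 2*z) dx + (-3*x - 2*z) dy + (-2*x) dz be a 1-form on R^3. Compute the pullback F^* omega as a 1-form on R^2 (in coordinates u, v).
F^* omega = (4*v*(-2*v - 3)) du + (16*u^2 + 16*u*v - 8*u + 14*v) dv

Using F^*(f dg) = (f ∘ F) d(g ∘ F), substitute each coordinate x_i by F_i(u, v) in f_i, and replace dx_i by d F_i = (∂F_i/∂u) du + (∂F_i/∂v) dv.
  For the x component: f_1(F) = 2*v*(4*u + 3); d F_1 = (-2) du + (1) dv
  For the y component: f_2(F) = -8*u*v + 6*u - 5*v; d F_2 = (0) du + (-2) dv
  For the z component: f_3(F) = 4*u - 2*v; d F_3 = (4*v) du + (4*u + 1) dv
Combining and collecting du, dv coefficients:
  coeff of du: 4*v*(-2*v - 3)
  coeff of dv: 16*u^2 + 16*u*v - 8*u + 14*v
F^* omega = (4*v*(-2*v - 3)) du + (16*u^2 + 16*u*v - 8*u + 14*v) dv.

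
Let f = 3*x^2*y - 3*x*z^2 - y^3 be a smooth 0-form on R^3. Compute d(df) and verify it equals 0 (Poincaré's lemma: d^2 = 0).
d(df) = 0

Step 1: df = sum_i (∂f/∂x_i) dx_i = (6*x*y - 3*z^2) dx + (3*x^2 - 3*y^2) dy + (-6*x*z) dz.
Step 2: Apply d again. Using the 1-form formula, the coefficient of dx ∧ dy in d(df) is ∂^2 f/∂x ∂y - ∂^2 f/∂y ∂x = (6*x) - (6*x) = 0 (equality of mixed partials for smooth f).
Similarly for dx ∧ dz and dy ∧ dz — all coefficients vanish. So d(df) = 0.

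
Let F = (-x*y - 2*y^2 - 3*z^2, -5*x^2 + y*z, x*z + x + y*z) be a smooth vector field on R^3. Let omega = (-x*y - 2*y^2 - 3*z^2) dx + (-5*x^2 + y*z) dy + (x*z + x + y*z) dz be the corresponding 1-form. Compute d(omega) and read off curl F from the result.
d(omega) = (-y + z) dy ∧ dz + (-7*z - 1) dz ∧ dx + (-9*x + 4*y) dx ∧ dy; curl F = (-y + z, -7*z - 1, -9*x + 4*y)

d omega = sum_{i<j} (∂f_j/∂x_i - ∂f_i/∂x_j) dx_i ∧ dx_j. Under the identification (dy ∧ dz, dz ∧ dx, dx ∧ dy) ↔ (e_x, e_y, e_z), the coefficients are exactly the components of curl F. Compute:
  ∂R/∂y - ∂Q/∂z = (z) - (y) = -y + z
  ∂P/∂z - ∂R/∂x = (-6*z) - (z + 1) = -7*z - 1
  ∂Q/∂x - ∂P/∂y = (-10*x) - (-x - 4*y) = -9*x + 4*y.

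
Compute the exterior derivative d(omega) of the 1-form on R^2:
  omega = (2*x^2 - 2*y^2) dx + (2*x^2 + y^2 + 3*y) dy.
d(omega) = (4*x + 4*y) dx ∧ dy

For a 1-form omega = sum_i f_i dx_i, the exterior derivative is
  d(omega) = sum_{i < j} (∂f_j/∂x_i - ∂f_i/∂x_j) dx_i ∧ dx_j.
  coefficient of dx ∧ dy: ∂f_2/∂x - ∂f_1/∂y = ∂(2*x^2 + y^2 + 3*y)/∂x - ∂(2*x^2 - 2*y^2)/∂y = 4*x + 4*y
Assembling: d(omega) = (4*x + 4*y) dx ∧ dy.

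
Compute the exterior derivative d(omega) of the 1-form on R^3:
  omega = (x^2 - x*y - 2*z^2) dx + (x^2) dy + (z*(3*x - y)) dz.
d(omega) = (3*x) dx ∧ dy + (7*z) dx ∧ dz + (-z) dy ∧ dz

For a 1-form omega = sum_i f_i dx_i, the exterior derivative is
  d(omega) = sum_{i < j} (∂f_j/∂x_i - ∂f_i/∂x_j) dx_i ∧ dx_j.
  coefficient of dx ∧ dy: ∂f_2/∂x - ∂f_1/∂y = ∂(x^2)/∂x - ∂(x^2 - x*y - 2*z^2)/∂y = 3*x
  coefficient of dx ∧ dz: ∂f_3/∂x - ∂f_1/∂z = ∂(z*(3*x - y))/∂x - ∂(x^2 - x*y - 2*z^2)/∂z = 7*z
  coefficient of dy ∧ dz: ∂f_3/∂y - ∂f_2/∂z = ∂(z*(3*x - y))/∂y - ∂(x^2)/∂z = -z
Assembling: d(omega) = (3*x) dx ∧ dy + (7*z) dx ∧ dz + (-z) dy ∧ dz.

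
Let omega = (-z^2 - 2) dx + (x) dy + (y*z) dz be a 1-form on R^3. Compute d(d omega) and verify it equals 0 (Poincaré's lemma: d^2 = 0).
d(d omega) = 0

Step 1: d omega = sum_{i<j} (∂f_j/∂x_i - ∂f_i/∂x_j) dx_i ∧ dx_j:
  coeff of dx ∧ dy: 1
  coeff of dx ∧ dz: 2*z
  coeff of dy ∧ dz: z
Step 2: Apply d again to each 2-form coefficient. The only possible 3-form in R^3 is dx ∧ dy ∧ dz, with coefficient
  ∂(coeff of dy∧dz)/∂x - ∂(coeff of dx∧dz)/∂y + ∂(coeff of dx∧dy)/∂z
  = ∂/∂x (z) - ∂/∂y (2*z) + ∂/∂z (1).
Each of these terms simplifies to sums of mixed partials that cancel in pairs. The result is 0 (by equality of mixed partials for smooth functions — Schwarz / Clairaut).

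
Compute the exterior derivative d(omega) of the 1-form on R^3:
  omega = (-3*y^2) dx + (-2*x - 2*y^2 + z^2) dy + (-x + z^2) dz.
d(omega) = (6*y - 2) dx ∧ dy + (-1) dx ∧ dz + (-2*z) dy ∧ dz

For a 1-form omega = sum_i f_i dx_i, the exterior derivative is
  d(omega) = sum_{i < j} (∂f_j/∂x_i - ∂f_i/∂x_j) dx_i ∧ dx_j.
  coefficient of dx ∧ dy: ∂f_2/∂x - ∂f_1/∂y = ∂(-2*x - 2*y^2 + z^2)/∂x - ∂(-3*y^2)/∂y = 6*y - 2
  coefficient of dx ∧ dz: ∂f_3/∂x - ∂f_1/∂z = ∂(-x + z^2)/∂x - ∂(-3*y^2)/∂z = -1
  coefficient of dy ∧ dz: ∂f_3/∂y - ∂f_2/∂z = ∂(-x + z^2)/∂y - ∂(-2*x - 2*y^2 + z^2)/∂z = -2*z
Assembling: d(omega) = (6*y - 2) dx ∧ dy + (-1) dx ∧ dz + (-2*z) dy ∧ dz.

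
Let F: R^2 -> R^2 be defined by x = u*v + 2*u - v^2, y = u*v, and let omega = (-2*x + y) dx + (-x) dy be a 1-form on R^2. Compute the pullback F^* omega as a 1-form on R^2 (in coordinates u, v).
F^* omega = (-2*u*v^2 - 8*u*v - 8*u + 3*v^3 + 4*v^2) du + (-2*u^2*v - 6*u^2 + 5*u*v^2 + 8*u*v - 4*v^3) dv

Using F^*(f dg) = (f ∘ F) d(g ∘ F), substitute each coordinate x_i by F_i(u, v) in f_i, and replace dx_i by d F_i = (∂F_i/∂u) du + (∂F_i/∂v) dv.
  For the x component: f_1(F) = -u*v - 4*u + 2*v^2; d F_1 = (v + 2) du + (u - 2*v) dv
  For the y component: f_2(F) = -u*v - 2*u + v^2; d F_2 = (v) du + (u) dv
Combining and collecting du, dv coefficients:
  coeff of du: -2*u*v^2 - 8*u*v - 8*u + 3*v^3 + 4*v^2
  coeff of dv: -2*u^2*v - 6*u^2 + 5*u*v^2 + 8*u*v - 4*v^3
F^* omega = (-2*u*v^2 - 8*u*v - 8*u + 3*v^3 + 4*v^2) du + (-2*u^2*v - 6*u^2 + 5*u*v^2 + 8*u*v - 4*v^3) dv.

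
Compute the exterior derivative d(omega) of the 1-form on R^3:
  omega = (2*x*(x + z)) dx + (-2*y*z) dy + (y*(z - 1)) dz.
d(omega) = (-2*x) dx ∧ dz + (2*y + z - 1) dy ∧ dz

For a 1-form omega = sum_i f_i dx_i, the exterior derivative is
  d(omega) = sum_{i < j} (∂f_j/∂x_i - ∂f_i/∂x_j) dx_i ∧ dx_j.
  coefficient of dx ∧ dz: ∂f_3/∂x - ∂f_1/∂z = ∂(y*(z - 1))/∂x - ∂(2*x*(x + z))/∂z = -2*x
  coefficient of dy ∧ dz: ∂f_3/∂y - ∂f_2/∂z = ∂(y*(z - 1))/∂y - ∂(-2*y*z)/∂z = 2*y + z - 1
Assembling: d(omega) = (-2*x) dx ∧ dz + (2*y + z - 1) dy ∧ dz.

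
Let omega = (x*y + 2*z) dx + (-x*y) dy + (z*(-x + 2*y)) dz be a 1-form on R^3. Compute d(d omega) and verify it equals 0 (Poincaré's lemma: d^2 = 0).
d(d omega) = 0

Step 1: d omega = sum_{i<j} (∂f_j/∂x_i - ∂f_i/∂x_j) dx_i ∧ dx_j:
  coeff of dx ∧ dy: -x - y
  coeff of dx ∧ dz: -z - 2
  coeff of dy ∧ dz: 2*z
Step 2: Apply d again to each 2-form coefficient. The only possible 3-form in R^3 is dx ∧ dy ∧ dz, with coefficient
  ∂(coeff of dy∧dz)/∂x - ∂(coeff of dx∧dz)/∂y + ∂(coeff of dx∧dy)/∂z
  = ∂/∂x (2*z) - ∂/∂y (-z - 2) + ∂/∂z (-x - y).
Each of these terms simplifies to sums of mixed partials that cancel in pairs. The result is 0 (by equality of mixed partials for smooth functions — Schwarz / Clairaut).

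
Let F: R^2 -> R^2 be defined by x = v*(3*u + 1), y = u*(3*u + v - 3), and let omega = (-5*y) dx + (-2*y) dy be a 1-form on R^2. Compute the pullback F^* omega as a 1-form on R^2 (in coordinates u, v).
F^* omega = (u*(-36*u^2 - 63*u*v + 54*u - 17*v^2 + 57*v - 18)) du + (u*(-51*u^2 - 17*u*v + 36*u - 5*v + 15)) dv

Using F^*(f dg) = (f ∘ F) d(g ∘ F), substitute each coordinate x_i by F_i(u, v) in f_i, and replace dx_i by d F_i = (∂F_i/∂u) du + (∂F_i/∂v) dv.
  For the x component: f_1(F) = 5*u*(-3*u - v + 3); d F_1 = (3*v) du + (3*u + 1) dv
  For the y component: f_2(F) = 2*u*(-3*u - v + 3); d F_2 = (6*u + v - 3) du + (u) dv
Combining and collecting du, dv coefficients:
  coeff of du: u*(-36*u^2 - 63*u*v + 54*u - 17*v^2 + 57*v - 18)
  coeff of dv: u*(-51*u^2 - 17*u*v + 36*u - 5*v + 15)
F^* omega = (u*(-36*u^2 - 63*u*v + 54*u - 17*v^2 + 57*v - 18)) du + (u*(-51*u^2 - 17*u*v + 36*u - 5*v + 15)) dv.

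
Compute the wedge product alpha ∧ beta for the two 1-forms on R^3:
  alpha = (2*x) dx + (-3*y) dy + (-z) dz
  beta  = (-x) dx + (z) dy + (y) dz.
alpha ∧ beta = (x*(-3*y + 2*z)) dx ∧ dy + (x*(2*y - z)) dx ∧ dz + (-3*y^2 + z^2) dy ∧ dz

Distribute the wedge, using dx_i ∧ dx_j = -dx_j ∧ dx_i and dx_i ∧ dx_i = 0. For each pair (i, j) with i < j, the coefficient of dx_i ∧ dx_j in alpha ∧ beta is (alpha_i * beta_j - alpha_j * beta_i). Collecting: alpha ∧ beta = (x*(-3*y + 2*z)) dx ∧ dy + (x*(2*y - z)) dx ∧ dz + (-3*y^2 + z^2) dy ∧ dz.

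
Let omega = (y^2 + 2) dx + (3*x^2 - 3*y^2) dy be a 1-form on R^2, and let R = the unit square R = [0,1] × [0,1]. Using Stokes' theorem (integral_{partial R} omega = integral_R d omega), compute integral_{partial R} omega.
integral_(partial R) omega = 2

Stokes: integral_partial_R omega = integral_R d omega with d omega = (∂Q/∂x - ∂P/∂y) dx ∧ dy.
  ∂Q/∂x = 6*x
  ∂P/∂y = 2*y
  integrand = ∂Q/∂x - ∂P/∂y = 6*x - 2*y.
Integrating over R: integral_0^1 integral_0^1 (6*x - 2*y) dx dy = 2.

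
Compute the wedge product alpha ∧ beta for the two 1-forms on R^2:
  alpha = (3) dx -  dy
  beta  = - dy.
alpha ∧ beta = (-3) dx ∧ dy

Distribute the wedge, using dx_i ∧ dx_j = -dx_j ∧ dx_i and dx_i ∧ dx_i = 0. For each pair (i, j) with i < j, the coefficient of dx_i ∧ dx_j in alpha ∧ beta is (alpha_i * beta_j - alpha_j * beta_i). Collecting: alpha ∧ beta = (-3) dx ∧ dy.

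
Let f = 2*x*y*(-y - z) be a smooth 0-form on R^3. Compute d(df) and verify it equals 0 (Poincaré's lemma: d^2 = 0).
d(df) = 0

Step 1: df = sum_i (∂f/∂x_i) dx_i = (2*y*(-y - z)) dx + (2*x*(-2*y - z)) dy + (-2*x*y) dz.
Step 2: Apply d again. Using the 1-form formula, the coefficient of dx ∧ dy in d(df) is ∂^2 f/∂x ∂y - ∂^2 f/∂y ∂x = (-4*y - 2*z) - (-4*y - 2*z) = 0 (equality of mixed partials for smooth f).
Similarly for dx ∧ dz and dy ∧ dz — all coefficients vanish. So d(df) = 0.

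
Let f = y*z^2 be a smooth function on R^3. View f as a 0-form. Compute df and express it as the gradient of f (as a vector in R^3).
df = (0) dx + (z^2) dy + (2*y*z) dz; grad f = (0, z^2, 2*y*z)

For a 0-form f, d f = (∂f/∂x) dx + (∂f/∂y) dy + (∂f/∂z) dz. The components of the vector representation are exactly the entries of grad f in Cartesian coordinates:
  ∂f/∂x = 0
  ∂f/∂y = z^2
  ∂f/∂z = 2*y*z.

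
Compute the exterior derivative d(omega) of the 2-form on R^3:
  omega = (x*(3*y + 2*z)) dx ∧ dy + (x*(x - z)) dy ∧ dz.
d(omega) = (4*x - z) dx ∧ dy ∧ dz

For a 2-form omega = sum_{i<j} g_{ij} dx_i ∧ dx_j, the exterior derivative is
  d(omega) = sum_{i<j} d(g_{ij}) ∧ dx_i ∧ dx_j = sum_{i<j, k} (∂g_{ij}/∂x_k) dx_k ∧ dx_i ∧ dx_j.
Expand each term, using dx_k ∧ dx_i ∧ dx_j = sgn(permutation) dx_{(a)} ∧ dx_{(b)} ∧ dx_{(c)} with (a < b < c) sorted:
  d(x*(3*y + 2*z)) includes (∂/∂z)(x*(3*y + 2*z)) dz = (2*x) dz, which multiplied by dx ∧ dy gives (2*x) dx ∧ dy ∧ dz
  d(x*(x - z)) includes (∂/∂x)(x*(x - z)) dx = (2*x - z) dx, which multiplied by dy ∧ dz gives (2*x - z) dx ∧ dy ∧ dz
Collecting like 3-forms: d(omega) = (4*x - z) dx ∧ dy ∧ dz.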